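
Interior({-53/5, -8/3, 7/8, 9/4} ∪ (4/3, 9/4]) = (4/3, 9/4)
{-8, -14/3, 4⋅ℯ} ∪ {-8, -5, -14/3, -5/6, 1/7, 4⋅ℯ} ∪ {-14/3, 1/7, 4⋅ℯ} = {-8, -5, -14/3, -5/6, 1/7, 4⋅ℯ}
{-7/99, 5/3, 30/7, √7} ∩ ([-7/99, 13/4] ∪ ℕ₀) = {-7/99, 5/3, √7}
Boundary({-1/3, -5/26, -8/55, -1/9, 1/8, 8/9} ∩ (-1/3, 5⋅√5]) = {-5/26, -8/55, -1/9, 1/8, 8/9}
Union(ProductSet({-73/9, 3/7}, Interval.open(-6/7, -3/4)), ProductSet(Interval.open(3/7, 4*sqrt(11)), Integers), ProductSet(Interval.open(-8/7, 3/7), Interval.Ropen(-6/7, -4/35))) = Union(ProductSet({-73/9, 3/7}, Interval.open(-6/7, -3/4)), ProductSet(Interval.open(-8/7, 3/7), Interval.Ropen(-6/7, -4/35)), ProductSet(Interval.open(3/7, 4*sqrt(11)), Integers))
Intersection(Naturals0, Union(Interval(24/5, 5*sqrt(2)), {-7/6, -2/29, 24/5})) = Range(5, 8, 1)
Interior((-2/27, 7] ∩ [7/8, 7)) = (7/8, 7)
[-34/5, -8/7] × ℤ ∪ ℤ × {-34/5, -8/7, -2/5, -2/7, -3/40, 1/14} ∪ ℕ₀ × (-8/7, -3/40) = ([-34/5, -8/7] × ℤ) ∪ (ℕ₀ × (-8/7, -3/40)) ∪ (ℤ × {-34/5, -8/7, -2/5, -2/7, -3/40, 1/14})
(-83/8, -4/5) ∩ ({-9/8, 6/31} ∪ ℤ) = {-10, -9, …, -1} ∪ {-9/8}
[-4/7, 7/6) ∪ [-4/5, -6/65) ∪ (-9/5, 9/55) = (-9/5, 7/6)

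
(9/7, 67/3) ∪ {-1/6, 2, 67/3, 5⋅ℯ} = {-1/6} ∪ (9/7, 67/3]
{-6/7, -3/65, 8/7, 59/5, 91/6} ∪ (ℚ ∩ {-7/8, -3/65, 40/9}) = {-7/8, -6/7, -3/65, 8/7, 40/9, 59/5, 91/6}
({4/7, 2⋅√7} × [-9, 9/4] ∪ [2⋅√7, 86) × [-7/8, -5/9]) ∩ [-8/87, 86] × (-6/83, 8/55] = {4/7, 2⋅√7} × (-6/83, 8/55]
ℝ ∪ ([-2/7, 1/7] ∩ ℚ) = ℝ ∪ (ℚ ∩ [-2/7, 1/7])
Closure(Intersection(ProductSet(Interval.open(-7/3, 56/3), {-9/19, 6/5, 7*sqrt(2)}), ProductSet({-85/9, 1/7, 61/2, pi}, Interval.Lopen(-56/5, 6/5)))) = ProductSet({1/7, pi}, {-9/19, 6/5})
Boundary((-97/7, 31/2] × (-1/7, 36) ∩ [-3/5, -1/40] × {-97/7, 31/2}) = [-3/5, -1/40] × {31/2}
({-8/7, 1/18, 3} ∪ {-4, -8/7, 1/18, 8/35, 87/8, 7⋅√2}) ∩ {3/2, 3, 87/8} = {3, 87/8}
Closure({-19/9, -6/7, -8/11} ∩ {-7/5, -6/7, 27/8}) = {-6/7}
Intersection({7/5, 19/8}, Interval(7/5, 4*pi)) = {7/5, 19/8}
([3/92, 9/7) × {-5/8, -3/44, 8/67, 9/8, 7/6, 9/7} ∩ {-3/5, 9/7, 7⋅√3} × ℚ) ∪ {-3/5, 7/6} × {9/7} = {-3/5, 7/6} × {9/7}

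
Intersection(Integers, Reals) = Integers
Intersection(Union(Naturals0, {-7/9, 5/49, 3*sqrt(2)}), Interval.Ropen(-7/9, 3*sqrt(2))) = Union({-7/9, 5/49}, Range(0, 5, 1))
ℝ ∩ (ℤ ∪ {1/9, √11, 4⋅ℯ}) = ℤ ∪ {1/9, √11, 4⋅ℯ}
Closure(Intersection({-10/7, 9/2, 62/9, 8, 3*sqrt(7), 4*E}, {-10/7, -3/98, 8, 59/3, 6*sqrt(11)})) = {-10/7, 8}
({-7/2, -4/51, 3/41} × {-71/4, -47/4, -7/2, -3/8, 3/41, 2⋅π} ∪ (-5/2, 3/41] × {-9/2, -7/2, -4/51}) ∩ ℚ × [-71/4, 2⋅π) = ({-7/2, -4/51, 3/41} × {-71/4, -47/4, -7/2, -3/8, 3/41}) ∪ ((ℚ ∩ (-5/2, 3/41]) × {-9/2, -7/2, -4/51})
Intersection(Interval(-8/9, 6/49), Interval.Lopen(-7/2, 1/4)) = Interval(-8/9, 6/49)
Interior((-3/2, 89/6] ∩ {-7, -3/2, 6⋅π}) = ∅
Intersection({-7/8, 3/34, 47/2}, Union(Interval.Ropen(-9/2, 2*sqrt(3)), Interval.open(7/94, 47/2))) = {-7/8, 3/34}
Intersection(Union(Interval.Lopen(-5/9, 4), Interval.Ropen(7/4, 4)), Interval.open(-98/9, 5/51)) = Interval.open(-5/9, 5/51)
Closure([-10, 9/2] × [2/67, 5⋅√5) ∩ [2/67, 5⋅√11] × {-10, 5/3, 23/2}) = [2/67, 9/2] × {5/3}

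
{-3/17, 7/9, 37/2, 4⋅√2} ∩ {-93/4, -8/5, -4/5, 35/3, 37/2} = {37/2}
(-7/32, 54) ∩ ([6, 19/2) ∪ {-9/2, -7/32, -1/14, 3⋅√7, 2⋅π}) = {-1/14} ∪ [6, 19/2)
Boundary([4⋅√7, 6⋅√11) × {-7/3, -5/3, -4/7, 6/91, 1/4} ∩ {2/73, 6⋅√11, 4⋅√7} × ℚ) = {4⋅√7} × {-7/3, -5/3, -4/7, 6/91, 1/4}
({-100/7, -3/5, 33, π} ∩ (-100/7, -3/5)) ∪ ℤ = ℤ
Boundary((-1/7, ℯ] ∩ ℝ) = {-1/7, ℯ}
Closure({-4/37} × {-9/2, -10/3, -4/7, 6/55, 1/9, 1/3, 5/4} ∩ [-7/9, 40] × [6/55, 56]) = {-4/37} × {6/55, 1/9, 1/3, 5/4}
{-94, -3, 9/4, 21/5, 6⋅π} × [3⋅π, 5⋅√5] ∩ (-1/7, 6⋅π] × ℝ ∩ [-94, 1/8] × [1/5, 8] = ∅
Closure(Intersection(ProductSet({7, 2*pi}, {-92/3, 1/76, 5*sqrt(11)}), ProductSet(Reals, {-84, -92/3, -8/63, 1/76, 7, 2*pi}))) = ProductSet({7, 2*pi}, {-92/3, 1/76})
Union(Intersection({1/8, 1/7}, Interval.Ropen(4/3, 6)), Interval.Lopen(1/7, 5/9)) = Interval.Lopen(1/7, 5/9)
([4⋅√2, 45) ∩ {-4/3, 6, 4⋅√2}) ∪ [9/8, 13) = [9/8, 13)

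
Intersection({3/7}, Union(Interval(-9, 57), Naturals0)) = {3/7}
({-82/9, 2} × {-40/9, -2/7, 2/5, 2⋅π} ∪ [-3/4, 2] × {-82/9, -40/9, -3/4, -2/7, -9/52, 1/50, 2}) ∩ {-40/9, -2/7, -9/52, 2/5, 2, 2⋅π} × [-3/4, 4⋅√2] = ({2} × {-2/7, 2/5}) ∪ ({-2/7, -9/52, 2/5, 2} × {-3/4, -2/7, -9/52, 1/50, 2})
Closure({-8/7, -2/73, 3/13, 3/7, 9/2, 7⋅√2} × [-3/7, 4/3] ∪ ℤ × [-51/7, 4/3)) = (ℤ × [-51/7, 4/3]) ∪ ({-8/7, -2/73, 3/13, 3/7, 9/2, 7⋅√2} × [-3/7, 4/3])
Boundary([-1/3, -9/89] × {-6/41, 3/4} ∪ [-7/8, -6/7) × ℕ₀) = ([-7/8, -6/7] × ℕ₀) ∪ ([-1/3, -9/89] × {-6/41, 3/4})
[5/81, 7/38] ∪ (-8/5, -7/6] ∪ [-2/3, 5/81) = (-8/5, -7/6] ∪ [-2/3, 7/38]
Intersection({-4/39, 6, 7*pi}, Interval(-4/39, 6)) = {-4/39, 6}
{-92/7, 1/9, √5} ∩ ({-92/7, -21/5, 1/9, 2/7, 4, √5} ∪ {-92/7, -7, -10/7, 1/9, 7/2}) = {-92/7, 1/9, √5}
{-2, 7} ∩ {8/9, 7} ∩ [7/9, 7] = {7}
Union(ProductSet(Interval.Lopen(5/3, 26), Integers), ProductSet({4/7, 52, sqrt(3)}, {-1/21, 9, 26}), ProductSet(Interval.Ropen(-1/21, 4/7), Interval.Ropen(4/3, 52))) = Union(ProductSet({4/7, 52, sqrt(3)}, {-1/21, 9, 26}), ProductSet(Interval.Ropen(-1/21, 4/7), Interval.Ropen(4/3, 52)), ProductSet(Interval.Lopen(5/3, 26), Integers))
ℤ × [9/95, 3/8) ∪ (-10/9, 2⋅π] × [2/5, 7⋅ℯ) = (ℤ × [9/95, 3/8)) ∪ ((-10/9, 2⋅π] × [2/5, 7⋅ℯ))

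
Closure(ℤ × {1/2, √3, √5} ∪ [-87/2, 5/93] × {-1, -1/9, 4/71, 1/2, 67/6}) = (ℤ × {1/2, √3, √5}) ∪ ([-87/2, 5/93] × {-1, -1/9, 4/71, 1/2, 67/6})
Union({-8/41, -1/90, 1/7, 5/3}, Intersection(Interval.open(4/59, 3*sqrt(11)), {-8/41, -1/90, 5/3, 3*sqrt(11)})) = {-8/41, -1/90, 1/7, 5/3}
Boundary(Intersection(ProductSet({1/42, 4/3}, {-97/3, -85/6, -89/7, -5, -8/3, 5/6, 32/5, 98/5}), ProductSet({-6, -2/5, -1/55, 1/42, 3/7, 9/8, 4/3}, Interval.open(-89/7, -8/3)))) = ProductSet({1/42, 4/3}, {-5})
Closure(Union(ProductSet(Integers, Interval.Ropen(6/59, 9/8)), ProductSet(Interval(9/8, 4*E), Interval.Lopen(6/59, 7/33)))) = Union(ProductSet(Integers, Interval(6/59, 9/8)), ProductSet(Interval(9/8, 4*E), Interval(6/59, 7/33)))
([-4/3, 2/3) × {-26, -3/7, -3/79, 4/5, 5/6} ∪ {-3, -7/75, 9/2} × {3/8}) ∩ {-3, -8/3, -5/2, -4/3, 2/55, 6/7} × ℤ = {-4/3, 2/55} × {-26}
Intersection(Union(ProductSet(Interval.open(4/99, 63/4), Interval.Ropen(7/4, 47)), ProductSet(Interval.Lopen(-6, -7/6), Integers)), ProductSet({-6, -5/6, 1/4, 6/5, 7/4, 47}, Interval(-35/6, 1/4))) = EmptySet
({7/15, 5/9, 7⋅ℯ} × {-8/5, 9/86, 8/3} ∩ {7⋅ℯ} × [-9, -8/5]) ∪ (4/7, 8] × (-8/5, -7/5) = ({7⋅ℯ} × {-8/5}) ∪ ((4/7, 8] × (-8/5, -7/5))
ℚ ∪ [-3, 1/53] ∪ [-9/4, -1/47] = ℚ ∪ [-3, 1/53]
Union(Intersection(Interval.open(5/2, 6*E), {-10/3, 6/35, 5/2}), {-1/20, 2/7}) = {-1/20, 2/7}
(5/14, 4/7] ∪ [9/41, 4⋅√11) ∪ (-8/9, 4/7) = (-8/9, 4⋅√11)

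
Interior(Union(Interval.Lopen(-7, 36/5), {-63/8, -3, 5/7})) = Interval.open(-7, 36/5)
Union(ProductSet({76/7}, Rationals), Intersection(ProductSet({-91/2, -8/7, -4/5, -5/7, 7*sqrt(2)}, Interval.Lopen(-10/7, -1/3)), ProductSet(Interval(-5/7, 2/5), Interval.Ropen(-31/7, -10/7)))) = ProductSet({76/7}, Rationals)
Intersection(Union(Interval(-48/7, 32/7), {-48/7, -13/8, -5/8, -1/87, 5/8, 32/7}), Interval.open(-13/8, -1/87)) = Interval.open(-13/8, -1/87)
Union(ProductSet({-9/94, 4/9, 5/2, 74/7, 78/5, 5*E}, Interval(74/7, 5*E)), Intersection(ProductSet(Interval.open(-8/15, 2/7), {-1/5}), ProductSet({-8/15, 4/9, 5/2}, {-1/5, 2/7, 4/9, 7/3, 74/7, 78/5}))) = ProductSet({-9/94, 4/9, 5/2, 74/7, 78/5, 5*E}, Interval(74/7, 5*E))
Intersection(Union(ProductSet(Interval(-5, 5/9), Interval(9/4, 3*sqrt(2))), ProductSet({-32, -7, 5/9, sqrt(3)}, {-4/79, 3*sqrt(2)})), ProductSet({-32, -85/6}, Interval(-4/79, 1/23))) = ProductSet({-32}, {-4/79})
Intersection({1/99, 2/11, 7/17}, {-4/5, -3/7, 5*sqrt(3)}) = EmptySet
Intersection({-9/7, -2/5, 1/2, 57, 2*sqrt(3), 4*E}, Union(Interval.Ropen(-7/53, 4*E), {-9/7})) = {-9/7, 1/2, 2*sqrt(3)}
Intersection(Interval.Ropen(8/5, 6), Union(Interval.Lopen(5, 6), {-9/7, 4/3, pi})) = Union({pi}, Interval.open(5, 6))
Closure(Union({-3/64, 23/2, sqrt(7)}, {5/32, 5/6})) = {-3/64, 5/32, 5/6, 23/2, sqrt(7)}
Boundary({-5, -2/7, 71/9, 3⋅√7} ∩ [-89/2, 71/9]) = {-5, -2/7, 71/9}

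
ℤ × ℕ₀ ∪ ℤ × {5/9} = ℤ × (ℕ₀ ∪ {5/9})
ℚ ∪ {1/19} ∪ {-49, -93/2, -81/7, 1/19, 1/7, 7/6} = ℚ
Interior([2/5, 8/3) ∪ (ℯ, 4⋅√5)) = (2/5, 8/3) ∪ (ℯ, 4⋅√5)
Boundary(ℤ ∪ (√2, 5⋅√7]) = {√2, 5⋅√7} ∪ (ℤ \ (√2, 5⋅√7))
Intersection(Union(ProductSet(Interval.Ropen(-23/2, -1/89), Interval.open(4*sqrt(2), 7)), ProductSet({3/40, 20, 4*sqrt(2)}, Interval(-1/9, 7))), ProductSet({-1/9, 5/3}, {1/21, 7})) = EmptySet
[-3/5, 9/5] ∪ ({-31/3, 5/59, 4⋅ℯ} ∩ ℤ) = [-3/5, 9/5]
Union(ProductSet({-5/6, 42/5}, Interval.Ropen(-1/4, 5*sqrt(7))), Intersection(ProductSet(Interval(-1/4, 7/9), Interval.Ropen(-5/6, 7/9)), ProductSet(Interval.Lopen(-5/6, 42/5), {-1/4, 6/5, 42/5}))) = Union(ProductSet({-5/6, 42/5}, Interval.Ropen(-1/4, 5*sqrt(7))), ProductSet(Interval(-1/4, 7/9), {-1/4}))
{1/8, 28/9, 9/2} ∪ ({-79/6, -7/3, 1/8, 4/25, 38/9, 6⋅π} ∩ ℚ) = {-79/6, -7/3, 1/8, 4/25, 28/9, 38/9, 9/2}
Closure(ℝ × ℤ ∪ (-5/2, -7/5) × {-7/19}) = (ℝ × ℤ) ∪ ([-5/2, -7/5] × {-7/19})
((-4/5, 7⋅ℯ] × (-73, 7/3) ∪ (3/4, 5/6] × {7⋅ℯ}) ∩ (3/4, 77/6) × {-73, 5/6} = (3/4, 77/6) × {5/6}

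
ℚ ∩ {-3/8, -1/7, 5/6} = {-3/8, -1/7, 5/6}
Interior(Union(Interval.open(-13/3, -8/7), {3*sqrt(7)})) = Interval.open(-13/3, -8/7)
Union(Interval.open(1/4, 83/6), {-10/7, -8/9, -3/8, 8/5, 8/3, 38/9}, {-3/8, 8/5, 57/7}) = Union({-10/7, -8/9, -3/8}, Interval.open(1/4, 83/6))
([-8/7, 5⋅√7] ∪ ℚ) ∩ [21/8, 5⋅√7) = [21/8, 5⋅√7) ∪ (ℚ ∩ [21/8, 5⋅√7))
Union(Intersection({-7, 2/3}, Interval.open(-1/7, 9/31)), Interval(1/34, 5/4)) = Interval(1/34, 5/4)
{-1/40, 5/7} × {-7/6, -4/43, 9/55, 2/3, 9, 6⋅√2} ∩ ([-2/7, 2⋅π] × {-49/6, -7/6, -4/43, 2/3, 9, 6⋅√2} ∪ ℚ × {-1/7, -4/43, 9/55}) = {-1/40, 5/7} × {-7/6, -4/43, 9/55, 2/3, 9, 6⋅√2}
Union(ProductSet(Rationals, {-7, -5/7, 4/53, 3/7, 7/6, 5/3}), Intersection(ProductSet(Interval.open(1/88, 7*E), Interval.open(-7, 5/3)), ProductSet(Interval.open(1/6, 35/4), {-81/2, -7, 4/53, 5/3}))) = Union(ProductSet(Interval.open(1/6, 35/4), {4/53}), ProductSet(Rationals, {-7, -5/7, 4/53, 3/7, 7/6, 5/3}))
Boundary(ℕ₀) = ℕ₀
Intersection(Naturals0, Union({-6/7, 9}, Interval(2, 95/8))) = Range(2, 12, 1)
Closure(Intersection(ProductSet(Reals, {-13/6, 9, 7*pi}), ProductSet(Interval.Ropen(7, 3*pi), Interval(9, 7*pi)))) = ProductSet(Interval(7, 3*pi), {9, 7*pi})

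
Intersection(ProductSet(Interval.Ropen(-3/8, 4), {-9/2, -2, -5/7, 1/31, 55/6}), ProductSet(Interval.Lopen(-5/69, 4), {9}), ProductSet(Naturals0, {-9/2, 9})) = EmptySet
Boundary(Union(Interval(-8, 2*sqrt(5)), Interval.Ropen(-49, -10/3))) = {-49, 2*sqrt(5)}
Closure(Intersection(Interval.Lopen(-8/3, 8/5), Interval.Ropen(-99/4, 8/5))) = Interval(-8/3, 8/5)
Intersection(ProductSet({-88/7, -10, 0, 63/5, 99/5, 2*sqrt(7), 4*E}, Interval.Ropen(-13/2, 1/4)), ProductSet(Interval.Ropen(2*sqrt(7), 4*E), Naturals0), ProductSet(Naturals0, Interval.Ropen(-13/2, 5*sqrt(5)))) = EmptySet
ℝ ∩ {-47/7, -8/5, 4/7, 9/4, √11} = {-47/7, -8/5, 4/7, 9/4, √11}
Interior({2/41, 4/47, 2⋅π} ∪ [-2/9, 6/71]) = (-2/9, 6/71)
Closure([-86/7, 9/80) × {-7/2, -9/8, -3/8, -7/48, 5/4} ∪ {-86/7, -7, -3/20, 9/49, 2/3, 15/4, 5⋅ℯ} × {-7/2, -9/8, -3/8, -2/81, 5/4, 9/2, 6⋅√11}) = ([-86/7, 9/80] × {-7/2, -9/8, -3/8, -7/48, 5/4}) ∪ ({-86/7, -7, -3/20, 9/49, 2/3, 15/4, 5⋅ℯ} × {-7/2, -9/8, -3/8, -2/81, 5/4, 9/2, 6⋅√11})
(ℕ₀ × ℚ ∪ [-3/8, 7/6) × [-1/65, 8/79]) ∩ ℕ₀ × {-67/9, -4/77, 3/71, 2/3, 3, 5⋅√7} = ℕ₀ × {-67/9, -4/77, 3/71, 2/3, 3}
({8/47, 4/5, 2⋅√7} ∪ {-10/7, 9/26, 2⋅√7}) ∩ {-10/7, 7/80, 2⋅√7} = {-10/7, 2⋅√7}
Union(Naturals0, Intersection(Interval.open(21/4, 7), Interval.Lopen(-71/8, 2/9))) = Naturals0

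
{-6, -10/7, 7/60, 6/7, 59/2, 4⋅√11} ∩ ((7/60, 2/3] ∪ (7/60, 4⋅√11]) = {6/7, 4⋅√11}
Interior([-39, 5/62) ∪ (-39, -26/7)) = (-39, 5/62)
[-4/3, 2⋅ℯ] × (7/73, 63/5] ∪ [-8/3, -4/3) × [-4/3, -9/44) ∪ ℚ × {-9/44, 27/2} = (ℚ × {-9/44, 27/2}) ∪ ([-8/3, -4/3) × [-4/3, -9/44)) ∪ ([-4/3, 2⋅ℯ] × (7/73, 63/5])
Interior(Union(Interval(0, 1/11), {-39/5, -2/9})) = Interval.open(0, 1/11)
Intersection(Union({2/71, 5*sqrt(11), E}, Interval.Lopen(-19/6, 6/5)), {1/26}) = {1/26}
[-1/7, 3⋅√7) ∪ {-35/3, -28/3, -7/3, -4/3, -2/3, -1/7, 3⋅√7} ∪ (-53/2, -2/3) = (-53/2, -2/3] ∪ [-1/7, 3⋅√7]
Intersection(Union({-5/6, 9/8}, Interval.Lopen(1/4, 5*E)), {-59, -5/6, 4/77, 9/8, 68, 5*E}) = {-5/6, 9/8, 5*E}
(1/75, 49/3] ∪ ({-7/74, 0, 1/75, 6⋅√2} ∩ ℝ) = {-7/74, 0} ∪ [1/75, 49/3]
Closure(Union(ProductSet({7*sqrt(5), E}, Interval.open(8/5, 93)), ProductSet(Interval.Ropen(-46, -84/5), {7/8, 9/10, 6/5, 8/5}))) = Union(ProductSet({7*sqrt(5), E}, Interval(8/5, 93)), ProductSet(Interval(-46, -84/5), {7/8, 9/10, 6/5, 8/5}))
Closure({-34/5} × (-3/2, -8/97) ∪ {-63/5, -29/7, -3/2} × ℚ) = ({-63/5, -29/7, -3/2} × ℝ) ∪ ({-34/5} × [-3/2, -8/97])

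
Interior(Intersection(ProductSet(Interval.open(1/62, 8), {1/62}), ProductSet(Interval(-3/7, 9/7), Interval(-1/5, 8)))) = EmptySet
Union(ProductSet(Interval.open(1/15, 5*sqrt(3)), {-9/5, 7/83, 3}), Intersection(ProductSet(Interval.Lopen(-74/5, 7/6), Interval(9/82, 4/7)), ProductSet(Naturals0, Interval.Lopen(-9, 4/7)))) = Union(ProductSet(Interval.open(1/15, 5*sqrt(3)), {-9/5, 7/83, 3}), ProductSet(Range(0, 2, 1), Interval(9/82, 4/7)))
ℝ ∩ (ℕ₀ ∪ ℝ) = ℝ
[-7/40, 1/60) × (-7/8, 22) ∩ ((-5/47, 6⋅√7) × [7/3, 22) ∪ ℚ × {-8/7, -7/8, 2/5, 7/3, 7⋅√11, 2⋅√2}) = ((-5/47, 1/60) × [7/3, 22)) ∪ ((ℚ ∩ [-7/40, 1/60)) × {2/5, 7/3, 2⋅√2})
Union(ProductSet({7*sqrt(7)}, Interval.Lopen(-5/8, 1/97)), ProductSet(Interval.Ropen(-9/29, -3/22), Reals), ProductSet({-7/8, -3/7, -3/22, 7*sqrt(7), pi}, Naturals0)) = Union(ProductSet({7*sqrt(7)}, Interval.Lopen(-5/8, 1/97)), ProductSet({-7/8, -3/7, -3/22, 7*sqrt(7), pi}, Naturals0), ProductSet(Interval.Ropen(-9/29, -3/22), Reals))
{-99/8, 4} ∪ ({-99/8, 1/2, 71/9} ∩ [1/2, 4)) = {-99/8, 1/2, 4}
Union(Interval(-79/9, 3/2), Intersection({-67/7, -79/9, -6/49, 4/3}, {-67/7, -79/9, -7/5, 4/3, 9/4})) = Union({-67/7}, Interval(-79/9, 3/2))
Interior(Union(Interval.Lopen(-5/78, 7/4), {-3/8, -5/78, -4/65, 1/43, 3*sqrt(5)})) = Interval.open(-5/78, 7/4)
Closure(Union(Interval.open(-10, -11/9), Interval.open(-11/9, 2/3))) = Interval(-10, 2/3)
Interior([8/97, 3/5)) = (8/97, 3/5)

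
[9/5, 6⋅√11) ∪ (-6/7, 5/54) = (-6/7, 5/54) ∪ [9/5, 6⋅√11)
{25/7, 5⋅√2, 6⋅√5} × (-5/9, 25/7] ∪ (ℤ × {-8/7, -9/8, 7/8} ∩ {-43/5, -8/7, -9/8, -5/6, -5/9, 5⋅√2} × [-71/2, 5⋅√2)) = {25/7, 5⋅√2, 6⋅√5} × (-5/9, 25/7]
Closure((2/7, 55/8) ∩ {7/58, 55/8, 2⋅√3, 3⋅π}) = {2⋅√3}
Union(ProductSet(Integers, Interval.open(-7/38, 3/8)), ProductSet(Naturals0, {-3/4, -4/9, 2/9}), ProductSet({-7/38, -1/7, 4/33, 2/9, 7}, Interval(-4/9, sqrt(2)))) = Union(ProductSet({-7/38, -1/7, 4/33, 2/9, 7}, Interval(-4/9, sqrt(2))), ProductSet(Integers, Interval.open(-7/38, 3/8)), ProductSet(Naturals0, {-3/4, -4/9, 2/9}))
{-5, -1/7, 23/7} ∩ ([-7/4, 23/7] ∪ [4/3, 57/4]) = {-1/7, 23/7}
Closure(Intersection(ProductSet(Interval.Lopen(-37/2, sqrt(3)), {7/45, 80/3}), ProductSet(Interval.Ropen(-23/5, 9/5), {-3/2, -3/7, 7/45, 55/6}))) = ProductSet(Interval(-23/5, sqrt(3)), {7/45})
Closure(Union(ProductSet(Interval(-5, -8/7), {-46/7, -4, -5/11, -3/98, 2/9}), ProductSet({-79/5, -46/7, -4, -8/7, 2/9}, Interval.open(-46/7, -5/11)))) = Union(ProductSet({-79/5, -46/7, -4, -8/7, 2/9}, Interval(-46/7, -5/11)), ProductSet(Interval(-5, -8/7), {-46/7, -4, -5/11, -3/98, 2/9}))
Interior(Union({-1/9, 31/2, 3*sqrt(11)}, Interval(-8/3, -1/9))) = Interval.open(-8/3, -1/9)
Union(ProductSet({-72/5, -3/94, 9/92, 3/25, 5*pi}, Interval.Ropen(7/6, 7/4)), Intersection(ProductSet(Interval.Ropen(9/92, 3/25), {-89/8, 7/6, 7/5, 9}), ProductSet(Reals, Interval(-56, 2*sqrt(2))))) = Union(ProductSet({-72/5, -3/94, 9/92, 3/25, 5*pi}, Interval.Ropen(7/6, 7/4)), ProductSet(Interval.Ropen(9/92, 3/25), {-89/8, 7/6, 7/5}))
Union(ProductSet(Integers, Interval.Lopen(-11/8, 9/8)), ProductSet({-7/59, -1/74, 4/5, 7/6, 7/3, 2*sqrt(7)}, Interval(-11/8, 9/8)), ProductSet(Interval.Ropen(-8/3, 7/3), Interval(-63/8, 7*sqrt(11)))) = Union(ProductSet({-7/59, -1/74, 4/5, 7/6, 7/3, 2*sqrt(7)}, Interval(-11/8, 9/8)), ProductSet(Integers, Interval.Lopen(-11/8, 9/8)), ProductSet(Interval.Ropen(-8/3, 7/3), Interval(-63/8, 7*sqrt(11))))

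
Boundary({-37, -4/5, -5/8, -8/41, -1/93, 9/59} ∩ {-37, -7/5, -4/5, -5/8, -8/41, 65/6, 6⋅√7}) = {-37, -4/5, -5/8, -8/41}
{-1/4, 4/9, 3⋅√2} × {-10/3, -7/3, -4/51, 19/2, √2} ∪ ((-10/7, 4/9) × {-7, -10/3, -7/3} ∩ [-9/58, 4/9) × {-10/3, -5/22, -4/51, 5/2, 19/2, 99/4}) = ([-9/58, 4/9) × {-10/3}) ∪ ({-1/4, 4/9, 3⋅√2} × {-10/3, -7/3, -4/51, 19/2, √2})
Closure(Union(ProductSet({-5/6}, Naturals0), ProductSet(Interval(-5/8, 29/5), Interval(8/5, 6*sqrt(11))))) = Union(ProductSet({-5/6}, Naturals0), ProductSet(Interval(-5/8, 29/5), Interval(8/5, 6*sqrt(11))))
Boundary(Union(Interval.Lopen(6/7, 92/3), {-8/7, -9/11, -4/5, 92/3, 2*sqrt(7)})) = {-8/7, -9/11, -4/5, 6/7, 92/3}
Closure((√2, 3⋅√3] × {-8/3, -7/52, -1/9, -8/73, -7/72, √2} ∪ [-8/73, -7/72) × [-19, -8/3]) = ([-8/73, -7/72] × [-19, -8/3]) ∪ ([√2, 3⋅√3] × {-8/3, -7/52, -1/9, -8/73, -7/72, √2})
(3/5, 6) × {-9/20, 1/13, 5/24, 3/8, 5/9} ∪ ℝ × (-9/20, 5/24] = (ℝ × (-9/20, 5/24]) ∪ ((3/5, 6) × {-9/20, 1/13, 5/24, 3/8, 5/9})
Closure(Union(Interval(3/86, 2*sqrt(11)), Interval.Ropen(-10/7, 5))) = Interval(-10/7, 2*sqrt(11))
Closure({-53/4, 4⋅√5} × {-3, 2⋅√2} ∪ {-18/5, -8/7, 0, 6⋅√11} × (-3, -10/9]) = ({-53/4, 4⋅√5} × {-3, 2⋅√2}) ∪ ({-18/5, -8/7, 0, 6⋅√11} × [-3, -10/9])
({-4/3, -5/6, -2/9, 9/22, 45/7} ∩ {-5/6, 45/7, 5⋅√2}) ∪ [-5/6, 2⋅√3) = [-5/6, 2⋅√3) ∪ {45/7}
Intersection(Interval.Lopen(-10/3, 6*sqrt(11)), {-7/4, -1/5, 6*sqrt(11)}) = {-7/4, -1/5, 6*sqrt(11)}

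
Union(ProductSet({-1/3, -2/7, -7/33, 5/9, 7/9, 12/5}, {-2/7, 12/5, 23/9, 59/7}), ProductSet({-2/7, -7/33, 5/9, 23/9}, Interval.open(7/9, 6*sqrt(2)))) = Union(ProductSet({-2/7, -7/33, 5/9, 23/9}, Interval.open(7/9, 6*sqrt(2))), ProductSet({-1/3, -2/7, -7/33, 5/9, 7/9, 12/5}, {-2/7, 12/5, 23/9, 59/7}))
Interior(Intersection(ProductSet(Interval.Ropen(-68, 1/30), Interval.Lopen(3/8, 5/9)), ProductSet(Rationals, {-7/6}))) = EmptySet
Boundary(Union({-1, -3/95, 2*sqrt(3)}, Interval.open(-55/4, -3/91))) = {-55/4, -3/91, -3/95, 2*sqrt(3)}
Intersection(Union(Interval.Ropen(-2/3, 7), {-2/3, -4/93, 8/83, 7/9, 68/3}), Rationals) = Union({68/3}, Intersection(Interval.Ropen(-2/3, 7), Rationals))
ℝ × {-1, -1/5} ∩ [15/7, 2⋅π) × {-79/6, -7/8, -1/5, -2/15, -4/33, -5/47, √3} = [15/7, 2⋅π) × {-1/5}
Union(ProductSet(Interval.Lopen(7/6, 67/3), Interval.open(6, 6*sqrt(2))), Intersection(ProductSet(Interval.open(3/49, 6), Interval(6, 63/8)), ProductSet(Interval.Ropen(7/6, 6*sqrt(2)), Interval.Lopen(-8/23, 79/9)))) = Union(ProductSet(Interval.Ropen(7/6, 6), Interval(6, 63/8)), ProductSet(Interval.Lopen(7/6, 67/3), Interval.open(6, 6*sqrt(2))))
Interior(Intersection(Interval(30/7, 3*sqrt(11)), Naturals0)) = EmptySet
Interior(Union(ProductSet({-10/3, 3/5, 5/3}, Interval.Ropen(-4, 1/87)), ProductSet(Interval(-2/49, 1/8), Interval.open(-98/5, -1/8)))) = ProductSet(Interval.open(-2/49, 1/8), Interval.open(-98/5, -1/8))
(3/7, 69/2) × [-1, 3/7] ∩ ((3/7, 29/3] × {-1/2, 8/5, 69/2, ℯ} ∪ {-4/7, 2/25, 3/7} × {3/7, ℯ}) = (3/7, 29/3] × {-1/2}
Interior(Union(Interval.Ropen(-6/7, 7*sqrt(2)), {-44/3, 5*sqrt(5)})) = Interval.open(-6/7, 7*sqrt(2))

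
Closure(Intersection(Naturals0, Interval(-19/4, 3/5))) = Range(0, 1, 1)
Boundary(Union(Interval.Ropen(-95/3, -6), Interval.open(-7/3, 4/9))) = {-95/3, -6, -7/3, 4/9}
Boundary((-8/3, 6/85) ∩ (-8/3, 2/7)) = {-8/3, 6/85}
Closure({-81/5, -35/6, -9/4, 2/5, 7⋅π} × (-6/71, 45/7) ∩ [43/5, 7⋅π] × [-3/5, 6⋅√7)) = {7⋅π} × [-6/71, 45/7]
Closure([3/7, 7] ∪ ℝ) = (-∞, ∞)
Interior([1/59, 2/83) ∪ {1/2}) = (1/59, 2/83)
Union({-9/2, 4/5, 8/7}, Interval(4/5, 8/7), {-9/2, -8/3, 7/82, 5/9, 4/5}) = Union({-9/2, -8/3, 7/82, 5/9}, Interval(4/5, 8/7))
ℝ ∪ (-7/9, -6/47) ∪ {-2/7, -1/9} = (-∞, ∞)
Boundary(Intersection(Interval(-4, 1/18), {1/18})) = {1/18}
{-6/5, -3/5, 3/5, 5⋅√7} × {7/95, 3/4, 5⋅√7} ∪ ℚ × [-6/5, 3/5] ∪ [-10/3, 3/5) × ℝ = ([-10/3, 3/5) × ℝ) ∪ (ℚ × [-6/5, 3/5]) ∪ ({-6/5, -3/5, 3/5, 5⋅√7} × {7/95, 3/4, 5⋅√7})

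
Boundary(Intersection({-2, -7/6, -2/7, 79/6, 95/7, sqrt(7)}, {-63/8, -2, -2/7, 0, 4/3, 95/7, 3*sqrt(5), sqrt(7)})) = {-2, -2/7, 95/7, sqrt(7)}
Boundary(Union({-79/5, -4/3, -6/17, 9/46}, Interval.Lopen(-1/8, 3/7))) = {-79/5, -4/3, -6/17, -1/8, 3/7}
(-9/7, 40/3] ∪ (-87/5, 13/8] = (-87/5, 40/3]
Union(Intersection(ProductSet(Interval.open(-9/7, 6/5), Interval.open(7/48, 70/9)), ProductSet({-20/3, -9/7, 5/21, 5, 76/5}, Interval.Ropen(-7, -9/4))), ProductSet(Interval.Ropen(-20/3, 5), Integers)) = ProductSet(Interval.Ropen(-20/3, 5), Integers)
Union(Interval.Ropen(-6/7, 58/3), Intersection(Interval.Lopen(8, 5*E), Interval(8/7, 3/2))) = Interval.Ropen(-6/7, 58/3)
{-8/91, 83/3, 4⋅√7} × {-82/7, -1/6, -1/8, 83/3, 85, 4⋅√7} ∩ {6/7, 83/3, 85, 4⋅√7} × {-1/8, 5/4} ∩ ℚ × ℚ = {83/3} × {-1/8}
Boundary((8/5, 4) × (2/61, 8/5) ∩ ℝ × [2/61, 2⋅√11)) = ({8/5, 4} × [2/61, 8/5]) ∪ ([8/5, 4] × {2/61, 8/5})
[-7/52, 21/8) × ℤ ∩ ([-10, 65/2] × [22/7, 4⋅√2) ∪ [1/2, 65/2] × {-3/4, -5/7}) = [-7/52, 21/8) × {4, 5}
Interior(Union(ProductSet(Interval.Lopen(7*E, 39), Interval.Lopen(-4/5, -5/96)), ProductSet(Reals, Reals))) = ProductSet(Reals, Reals)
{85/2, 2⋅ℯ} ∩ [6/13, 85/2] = {85/2, 2⋅ℯ}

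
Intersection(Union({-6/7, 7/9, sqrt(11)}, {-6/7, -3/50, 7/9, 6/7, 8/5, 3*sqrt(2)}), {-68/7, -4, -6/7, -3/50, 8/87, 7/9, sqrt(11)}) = {-6/7, -3/50, 7/9, sqrt(11)}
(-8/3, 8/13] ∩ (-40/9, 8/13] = (-8/3, 8/13]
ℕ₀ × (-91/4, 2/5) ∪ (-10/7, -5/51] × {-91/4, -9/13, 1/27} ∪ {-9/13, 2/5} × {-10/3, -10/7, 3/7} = (ℕ₀ × (-91/4, 2/5)) ∪ ({-9/13, 2/5} × {-10/3, -10/7, 3/7}) ∪ ((-10/7, -5/51] × {-91/4, -9/13, 1/27})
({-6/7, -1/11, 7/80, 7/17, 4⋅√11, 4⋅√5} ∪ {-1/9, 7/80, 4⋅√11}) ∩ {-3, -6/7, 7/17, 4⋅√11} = {-6/7, 7/17, 4⋅√11}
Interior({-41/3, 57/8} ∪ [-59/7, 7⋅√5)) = (-59/7, 7⋅√5)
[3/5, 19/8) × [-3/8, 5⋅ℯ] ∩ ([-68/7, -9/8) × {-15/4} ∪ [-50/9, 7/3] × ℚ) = [3/5, 7/3] × (ℚ ∩ [-3/8, 5⋅ℯ])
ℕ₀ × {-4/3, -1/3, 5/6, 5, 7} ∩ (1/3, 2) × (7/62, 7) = {1} × {5/6, 5}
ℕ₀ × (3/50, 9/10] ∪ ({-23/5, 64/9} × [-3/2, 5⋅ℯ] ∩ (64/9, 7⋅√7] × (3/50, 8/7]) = ℕ₀ × (3/50, 9/10]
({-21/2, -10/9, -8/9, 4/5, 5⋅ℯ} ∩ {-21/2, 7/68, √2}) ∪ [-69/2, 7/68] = [-69/2, 7/68]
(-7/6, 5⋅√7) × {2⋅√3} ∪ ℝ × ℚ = (ℝ × ℚ) ∪ ((-7/6, 5⋅√7) × {2⋅√3})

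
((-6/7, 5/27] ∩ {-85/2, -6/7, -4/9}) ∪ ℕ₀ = {-4/9} ∪ ℕ₀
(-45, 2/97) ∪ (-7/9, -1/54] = (-45, 2/97)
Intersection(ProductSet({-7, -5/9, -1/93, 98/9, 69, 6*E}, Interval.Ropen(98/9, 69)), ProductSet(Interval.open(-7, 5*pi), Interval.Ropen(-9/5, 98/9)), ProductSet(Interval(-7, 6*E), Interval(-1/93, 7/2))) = EmptySet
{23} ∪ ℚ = ℚ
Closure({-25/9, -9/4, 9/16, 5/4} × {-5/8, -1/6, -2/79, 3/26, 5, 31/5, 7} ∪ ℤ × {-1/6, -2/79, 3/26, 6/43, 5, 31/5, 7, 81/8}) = (ℤ × {-1/6, -2/79, 3/26, 6/43, 5, 31/5, 7, 81/8}) ∪ ({-25/9, -9/4, 9/16, 5/4} × {-5/8, -1/6, -2/79, 3/26, 5, 31/5, 7})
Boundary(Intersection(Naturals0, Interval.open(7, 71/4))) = Range(8, 18, 1)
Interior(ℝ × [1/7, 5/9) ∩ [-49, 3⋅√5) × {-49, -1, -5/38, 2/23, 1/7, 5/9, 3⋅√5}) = ∅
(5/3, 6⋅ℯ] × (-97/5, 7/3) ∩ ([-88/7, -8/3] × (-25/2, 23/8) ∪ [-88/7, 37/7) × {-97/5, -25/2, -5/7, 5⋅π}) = (5/3, 37/7) × {-25/2, -5/7}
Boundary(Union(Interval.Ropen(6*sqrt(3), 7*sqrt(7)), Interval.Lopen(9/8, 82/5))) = {9/8, 7*sqrt(7)}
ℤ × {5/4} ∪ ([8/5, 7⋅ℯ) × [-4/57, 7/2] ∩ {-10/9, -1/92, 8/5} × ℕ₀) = (ℤ × {5/4}) ∪ ({8/5} × {0, 1, 2, 3})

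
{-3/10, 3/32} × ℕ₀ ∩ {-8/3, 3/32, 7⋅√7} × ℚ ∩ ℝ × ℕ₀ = {3/32} × ℕ₀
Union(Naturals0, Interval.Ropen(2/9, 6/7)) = Union(Interval.Ropen(2/9, 6/7), Naturals0)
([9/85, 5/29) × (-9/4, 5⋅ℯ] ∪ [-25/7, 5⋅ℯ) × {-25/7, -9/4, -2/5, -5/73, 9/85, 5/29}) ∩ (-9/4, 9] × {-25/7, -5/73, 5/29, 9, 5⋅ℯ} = ((-9/4, 9] × {-25/7, -5/73, 5/29}) ∪ ([9/85, 5/29) × {-5/73, 5/29, 9, 5⋅ℯ})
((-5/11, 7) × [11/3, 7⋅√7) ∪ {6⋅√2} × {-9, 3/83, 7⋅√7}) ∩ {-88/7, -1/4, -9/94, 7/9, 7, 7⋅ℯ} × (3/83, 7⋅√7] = {-1/4, -9/94, 7/9} × [11/3, 7⋅√7)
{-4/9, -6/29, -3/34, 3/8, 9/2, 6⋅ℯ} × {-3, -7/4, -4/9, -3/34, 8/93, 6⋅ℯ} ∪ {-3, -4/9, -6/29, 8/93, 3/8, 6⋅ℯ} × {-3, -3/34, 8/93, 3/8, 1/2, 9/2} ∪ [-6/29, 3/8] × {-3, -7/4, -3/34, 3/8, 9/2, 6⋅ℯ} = ([-6/29, 3/8] × {-3, -7/4, -3/34, 3/8, 9/2, 6⋅ℯ}) ∪ ({-3, -4/9, -6/29, 8/93, 3/8, 6⋅ℯ} × {-3, -3/34, 8/93, 3/8, 1/2, 9/2}) ∪ ({-4/9, -6/29, -3/34, 3/8, 9/2, 6⋅ℯ} × {-3, -7/4, -4/9, -3/34, 8/93, 6⋅ℯ})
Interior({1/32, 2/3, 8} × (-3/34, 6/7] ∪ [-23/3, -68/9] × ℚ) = ∅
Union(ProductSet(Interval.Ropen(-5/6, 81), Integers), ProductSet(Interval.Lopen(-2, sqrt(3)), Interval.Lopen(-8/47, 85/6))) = Union(ProductSet(Interval.Lopen(-2, sqrt(3)), Interval.Lopen(-8/47, 85/6)), ProductSet(Interval.Ropen(-5/6, 81), Integers))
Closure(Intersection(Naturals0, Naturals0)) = Naturals0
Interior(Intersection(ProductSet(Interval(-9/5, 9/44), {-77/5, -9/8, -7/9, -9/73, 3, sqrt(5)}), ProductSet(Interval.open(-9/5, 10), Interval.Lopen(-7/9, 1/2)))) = EmptySet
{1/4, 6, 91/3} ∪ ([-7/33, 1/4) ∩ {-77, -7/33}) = {-7/33, 1/4, 6, 91/3}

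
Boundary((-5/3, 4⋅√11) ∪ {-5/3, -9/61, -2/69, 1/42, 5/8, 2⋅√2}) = {-5/3, 4⋅√11}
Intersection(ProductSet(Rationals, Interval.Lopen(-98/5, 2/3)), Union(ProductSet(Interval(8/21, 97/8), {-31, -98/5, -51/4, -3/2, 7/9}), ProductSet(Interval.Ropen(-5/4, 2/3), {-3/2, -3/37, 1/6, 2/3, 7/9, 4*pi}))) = Union(ProductSet(Intersection(Interval.Ropen(-5/4, 2/3), Rationals), {-3/2, -3/37, 1/6, 2/3}), ProductSet(Intersection(Interval(8/21, 97/8), Rationals), {-51/4, -3/2}))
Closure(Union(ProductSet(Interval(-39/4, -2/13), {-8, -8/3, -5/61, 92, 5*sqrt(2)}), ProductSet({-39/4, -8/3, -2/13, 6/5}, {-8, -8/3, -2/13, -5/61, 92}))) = Union(ProductSet({-39/4, -8/3, -2/13, 6/5}, {-8, -8/3, -2/13, -5/61, 92}), ProductSet(Interval(-39/4, -2/13), {-8, -8/3, -5/61, 92, 5*sqrt(2)}))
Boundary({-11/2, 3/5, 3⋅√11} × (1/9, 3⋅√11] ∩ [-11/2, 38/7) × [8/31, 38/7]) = {-11/2, 3/5} × [8/31, 38/7]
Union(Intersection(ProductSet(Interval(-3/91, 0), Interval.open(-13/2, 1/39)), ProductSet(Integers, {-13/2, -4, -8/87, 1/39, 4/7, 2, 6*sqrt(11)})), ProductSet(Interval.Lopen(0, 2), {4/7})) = Union(ProductSet(Interval.Lopen(0, 2), {4/7}), ProductSet(Range(0, 1, 1), {-4, -8/87}))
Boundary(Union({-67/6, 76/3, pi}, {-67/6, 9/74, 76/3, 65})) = {-67/6, 9/74, 76/3, 65, pi}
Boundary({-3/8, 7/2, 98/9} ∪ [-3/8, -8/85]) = {-3/8, -8/85, 7/2, 98/9}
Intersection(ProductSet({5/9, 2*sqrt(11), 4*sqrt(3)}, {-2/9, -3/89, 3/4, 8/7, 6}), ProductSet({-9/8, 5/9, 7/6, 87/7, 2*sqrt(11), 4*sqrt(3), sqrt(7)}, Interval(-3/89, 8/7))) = ProductSet({5/9, 2*sqrt(11), 4*sqrt(3)}, {-3/89, 3/4, 8/7})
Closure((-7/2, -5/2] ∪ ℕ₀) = [-7/2, -5/2] ∪ ℕ₀ ∪ (ℕ₀ \ (-7/2, -5/2))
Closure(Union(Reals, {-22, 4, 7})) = Reals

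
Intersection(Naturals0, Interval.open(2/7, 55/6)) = Range(1, 10, 1)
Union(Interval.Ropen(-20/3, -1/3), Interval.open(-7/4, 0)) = Interval.Ropen(-20/3, 0)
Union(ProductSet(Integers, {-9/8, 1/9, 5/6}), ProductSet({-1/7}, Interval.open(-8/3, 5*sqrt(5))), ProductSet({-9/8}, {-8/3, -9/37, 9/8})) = Union(ProductSet({-9/8}, {-8/3, -9/37, 9/8}), ProductSet({-1/7}, Interval.open(-8/3, 5*sqrt(5))), ProductSet(Integers, {-9/8, 1/9, 5/6}))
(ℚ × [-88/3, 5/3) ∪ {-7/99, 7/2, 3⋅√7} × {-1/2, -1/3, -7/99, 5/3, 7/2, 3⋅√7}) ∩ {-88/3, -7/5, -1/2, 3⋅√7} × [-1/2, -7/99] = ({-88/3, -7/5, -1/2} × [-1/2, -7/99]) ∪ ({3⋅√7} × {-1/2, -1/3, -7/99})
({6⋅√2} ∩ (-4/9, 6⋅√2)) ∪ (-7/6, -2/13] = (-7/6, -2/13]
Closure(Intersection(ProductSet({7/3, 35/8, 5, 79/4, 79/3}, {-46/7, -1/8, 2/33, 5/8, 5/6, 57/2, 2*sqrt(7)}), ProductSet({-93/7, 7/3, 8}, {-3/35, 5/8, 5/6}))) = ProductSet({7/3}, {5/8, 5/6})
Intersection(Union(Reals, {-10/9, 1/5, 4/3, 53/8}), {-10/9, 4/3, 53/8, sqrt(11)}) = {-10/9, 4/3, 53/8, sqrt(11)}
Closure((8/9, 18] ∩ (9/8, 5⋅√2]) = [9/8, 5⋅√2]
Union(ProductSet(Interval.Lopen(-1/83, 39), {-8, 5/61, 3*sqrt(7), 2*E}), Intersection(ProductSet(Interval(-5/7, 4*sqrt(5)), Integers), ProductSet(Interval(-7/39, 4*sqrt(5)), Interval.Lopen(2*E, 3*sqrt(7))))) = Union(ProductSet(Interval(-7/39, 4*sqrt(5)), Range(6, 8, 1)), ProductSet(Interval.Lopen(-1/83, 39), {-8, 5/61, 3*sqrt(7), 2*E}))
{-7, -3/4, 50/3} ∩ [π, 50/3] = {50/3}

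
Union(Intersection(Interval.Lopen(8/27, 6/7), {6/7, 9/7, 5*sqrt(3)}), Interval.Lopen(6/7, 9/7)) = Interval(6/7, 9/7)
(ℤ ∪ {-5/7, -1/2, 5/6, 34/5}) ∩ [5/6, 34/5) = {5/6} ∪ {1, 2, …, 6}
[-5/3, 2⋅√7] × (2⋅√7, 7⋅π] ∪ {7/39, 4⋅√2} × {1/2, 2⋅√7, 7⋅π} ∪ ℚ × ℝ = (ℚ × ℝ) ∪ ({7/39, 4⋅√2} × {1/2, 2⋅√7, 7⋅π}) ∪ ([-5/3, 2⋅√7] × (2⋅√7, 7⋅π])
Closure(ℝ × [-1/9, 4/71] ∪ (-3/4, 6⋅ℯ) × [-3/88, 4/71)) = ℝ × [-1/9, 4/71]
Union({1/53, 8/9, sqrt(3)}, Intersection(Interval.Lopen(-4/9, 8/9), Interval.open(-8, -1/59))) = Union({1/53, 8/9, sqrt(3)}, Interval.open(-4/9, -1/59))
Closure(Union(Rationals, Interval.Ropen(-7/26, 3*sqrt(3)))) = Union(Interval(-oo, oo), Rationals)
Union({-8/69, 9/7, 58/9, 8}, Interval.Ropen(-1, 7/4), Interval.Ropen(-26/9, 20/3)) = Union({8}, Interval.Ropen(-26/9, 20/3))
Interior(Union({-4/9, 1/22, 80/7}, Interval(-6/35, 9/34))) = Interval.open(-6/35, 9/34)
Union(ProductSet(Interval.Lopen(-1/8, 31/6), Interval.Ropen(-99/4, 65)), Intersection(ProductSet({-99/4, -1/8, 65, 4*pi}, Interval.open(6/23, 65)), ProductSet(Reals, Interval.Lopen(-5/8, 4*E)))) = Union(ProductSet({-99/4, -1/8, 65, 4*pi}, Interval.Lopen(6/23, 4*E)), ProductSet(Interval.Lopen(-1/8, 31/6), Interval.Ropen(-99/4, 65)))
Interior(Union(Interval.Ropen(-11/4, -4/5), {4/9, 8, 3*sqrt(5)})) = Interval.open(-11/4, -4/5)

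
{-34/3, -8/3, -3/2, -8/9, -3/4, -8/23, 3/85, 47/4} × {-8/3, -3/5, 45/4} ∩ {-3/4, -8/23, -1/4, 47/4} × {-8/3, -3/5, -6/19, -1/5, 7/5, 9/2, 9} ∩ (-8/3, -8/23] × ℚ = {-3/4, -8/23} × {-8/3, -3/5}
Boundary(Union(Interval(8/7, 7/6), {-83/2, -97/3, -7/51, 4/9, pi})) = {-83/2, -97/3, -7/51, 4/9, 8/7, 7/6, pi}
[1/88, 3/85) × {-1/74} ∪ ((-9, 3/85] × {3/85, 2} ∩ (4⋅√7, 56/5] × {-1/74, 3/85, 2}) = [1/88, 3/85) × {-1/74}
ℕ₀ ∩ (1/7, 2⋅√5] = {1, 2, 3, 4}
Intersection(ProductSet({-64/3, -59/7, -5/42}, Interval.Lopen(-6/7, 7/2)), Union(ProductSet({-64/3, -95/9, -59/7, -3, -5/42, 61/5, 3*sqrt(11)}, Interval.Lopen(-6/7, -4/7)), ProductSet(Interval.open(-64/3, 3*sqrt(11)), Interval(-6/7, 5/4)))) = Union(ProductSet({-59/7, -5/42}, Interval.Lopen(-6/7, 5/4)), ProductSet({-64/3, -59/7, -5/42}, Interval.Lopen(-6/7, -4/7)))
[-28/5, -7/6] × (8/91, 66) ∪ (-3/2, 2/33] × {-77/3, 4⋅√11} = ([-28/5, -7/6] × (8/91, 66)) ∪ ((-3/2, 2/33] × {-77/3, 4⋅√11})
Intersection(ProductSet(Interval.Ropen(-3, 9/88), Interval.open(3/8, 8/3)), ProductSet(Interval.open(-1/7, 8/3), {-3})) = EmptySet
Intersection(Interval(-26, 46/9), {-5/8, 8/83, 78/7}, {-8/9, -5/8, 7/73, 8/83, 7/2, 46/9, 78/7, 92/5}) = {-5/8, 8/83}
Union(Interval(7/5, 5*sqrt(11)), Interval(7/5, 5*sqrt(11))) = Interval(7/5, 5*sqrt(11))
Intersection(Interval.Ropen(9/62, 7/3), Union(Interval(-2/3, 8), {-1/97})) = Interval.Ropen(9/62, 7/3)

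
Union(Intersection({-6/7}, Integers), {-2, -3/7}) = {-2, -3/7}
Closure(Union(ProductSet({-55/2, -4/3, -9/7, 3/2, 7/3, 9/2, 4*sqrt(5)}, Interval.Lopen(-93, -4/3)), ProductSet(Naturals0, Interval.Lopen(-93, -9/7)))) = Union(ProductSet({-55/2, -4/3, -9/7, 3/2, 7/3, 9/2, 4*sqrt(5)}, Interval(-93, -4/3)), ProductSet(Naturals0, Interval(-93, -9/7)))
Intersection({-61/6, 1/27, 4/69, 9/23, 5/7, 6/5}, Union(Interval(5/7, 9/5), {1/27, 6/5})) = {1/27, 5/7, 6/5}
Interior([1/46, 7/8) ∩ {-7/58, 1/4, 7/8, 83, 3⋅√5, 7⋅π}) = ∅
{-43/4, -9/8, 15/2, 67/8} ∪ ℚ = ℚ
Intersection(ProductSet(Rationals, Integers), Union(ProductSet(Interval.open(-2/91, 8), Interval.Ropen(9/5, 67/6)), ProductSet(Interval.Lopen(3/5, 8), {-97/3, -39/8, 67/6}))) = ProductSet(Intersection(Interval.open(-2/91, 8), Rationals), Range(2, 12, 1))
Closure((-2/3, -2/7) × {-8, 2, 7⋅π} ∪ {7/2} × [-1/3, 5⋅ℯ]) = ({7/2} × [-1/3, 5⋅ℯ]) ∪ ([-2/3, -2/7] × {-8, 2, 7⋅π})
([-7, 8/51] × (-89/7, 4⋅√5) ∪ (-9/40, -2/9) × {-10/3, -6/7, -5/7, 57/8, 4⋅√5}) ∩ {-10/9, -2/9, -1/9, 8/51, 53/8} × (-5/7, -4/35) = {-10/9, -2/9, -1/9, 8/51} × (-5/7, -4/35)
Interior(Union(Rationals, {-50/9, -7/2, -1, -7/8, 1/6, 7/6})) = EmptySet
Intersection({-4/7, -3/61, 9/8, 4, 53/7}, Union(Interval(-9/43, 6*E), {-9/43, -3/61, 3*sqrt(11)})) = {-3/61, 9/8, 4, 53/7}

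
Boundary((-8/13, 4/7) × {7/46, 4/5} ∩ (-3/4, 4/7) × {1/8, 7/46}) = [-8/13, 4/7] × {7/46}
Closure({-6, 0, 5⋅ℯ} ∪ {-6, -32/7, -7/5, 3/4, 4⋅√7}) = {-6, -32/7, -7/5, 0, 3/4, 4⋅√7, 5⋅ℯ}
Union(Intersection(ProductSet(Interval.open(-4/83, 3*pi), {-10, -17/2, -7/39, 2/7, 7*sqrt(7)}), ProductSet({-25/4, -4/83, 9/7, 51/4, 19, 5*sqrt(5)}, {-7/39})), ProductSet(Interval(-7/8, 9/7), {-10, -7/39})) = ProductSet(Interval(-7/8, 9/7), {-10, -7/39})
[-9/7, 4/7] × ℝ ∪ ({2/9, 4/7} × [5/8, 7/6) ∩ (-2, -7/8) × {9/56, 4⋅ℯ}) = [-9/7, 4/7] × ℝ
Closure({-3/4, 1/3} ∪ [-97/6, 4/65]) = [-97/6, 4/65] ∪ {1/3}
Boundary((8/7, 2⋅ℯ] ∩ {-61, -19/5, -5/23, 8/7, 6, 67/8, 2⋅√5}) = {2⋅√5}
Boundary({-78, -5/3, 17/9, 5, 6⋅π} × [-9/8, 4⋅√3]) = {-78, -5/3, 17/9, 5, 6⋅π} × [-9/8, 4⋅√3]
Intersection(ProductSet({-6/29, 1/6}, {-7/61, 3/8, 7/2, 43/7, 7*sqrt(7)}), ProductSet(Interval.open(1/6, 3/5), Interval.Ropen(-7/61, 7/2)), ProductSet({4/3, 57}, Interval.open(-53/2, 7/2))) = EmptySet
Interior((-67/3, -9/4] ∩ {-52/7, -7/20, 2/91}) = ∅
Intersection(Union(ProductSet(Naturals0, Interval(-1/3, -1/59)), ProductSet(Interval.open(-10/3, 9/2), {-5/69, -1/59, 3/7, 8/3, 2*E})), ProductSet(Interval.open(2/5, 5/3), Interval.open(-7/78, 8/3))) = Union(ProductSet(Interval.open(2/5, 5/3), {-5/69, -1/59, 3/7}), ProductSet(Range(1, 2, 1), Interval.Lopen(-7/78, -1/59)))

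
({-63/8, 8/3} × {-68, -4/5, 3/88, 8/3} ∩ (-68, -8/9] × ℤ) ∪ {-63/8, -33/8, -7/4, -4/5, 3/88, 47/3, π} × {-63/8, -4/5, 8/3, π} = ({-63/8} × {-68}) ∪ ({-63/8, -33/8, -7/4, -4/5, 3/88, 47/3, π} × {-63/8, -4/5, 8/3, π})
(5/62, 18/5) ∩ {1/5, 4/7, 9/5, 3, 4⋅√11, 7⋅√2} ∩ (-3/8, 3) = {1/5, 4/7, 9/5}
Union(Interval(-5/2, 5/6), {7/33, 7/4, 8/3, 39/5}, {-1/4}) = Union({7/4, 8/3, 39/5}, Interval(-5/2, 5/6))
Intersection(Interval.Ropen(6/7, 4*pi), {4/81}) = EmptySet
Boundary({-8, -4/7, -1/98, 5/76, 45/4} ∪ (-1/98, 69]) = {-8, -4/7, -1/98, 69}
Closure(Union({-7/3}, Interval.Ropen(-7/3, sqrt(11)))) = Interval(-7/3, sqrt(11))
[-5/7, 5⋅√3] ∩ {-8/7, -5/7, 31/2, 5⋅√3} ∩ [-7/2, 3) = {-5/7}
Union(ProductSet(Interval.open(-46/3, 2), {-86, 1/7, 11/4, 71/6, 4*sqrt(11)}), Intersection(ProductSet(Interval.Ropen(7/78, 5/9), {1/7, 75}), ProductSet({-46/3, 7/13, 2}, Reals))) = Union(ProductSet({7/13}, {1/7, 75}), ProductSet(Interval.open(-46/3, 2), {-86, 1/7, 11/4, 71/6, 4*sqrt(11)}))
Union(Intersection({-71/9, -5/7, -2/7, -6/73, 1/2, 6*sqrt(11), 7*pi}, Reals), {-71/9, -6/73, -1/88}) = {-71/9, -5/7, -2/7, -6/73, -1/88, 1/2, 6*sqrt(11), 7*pi}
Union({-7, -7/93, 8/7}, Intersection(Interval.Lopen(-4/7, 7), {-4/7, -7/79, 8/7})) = {-7, -7/79, -7/93, 8/7}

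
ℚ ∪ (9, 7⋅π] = ℚ ∪ [9, 7⋅π]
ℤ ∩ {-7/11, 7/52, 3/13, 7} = {7}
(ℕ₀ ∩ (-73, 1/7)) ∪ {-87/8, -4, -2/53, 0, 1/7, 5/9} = {-87/8, -4, -2/53, 1/7, 5/9} ∪ {0}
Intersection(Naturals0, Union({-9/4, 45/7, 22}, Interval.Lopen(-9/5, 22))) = Range(0, 23, 1)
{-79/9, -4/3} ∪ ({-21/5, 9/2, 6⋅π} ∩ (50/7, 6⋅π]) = {-79/9, -4/3, 6⋅π}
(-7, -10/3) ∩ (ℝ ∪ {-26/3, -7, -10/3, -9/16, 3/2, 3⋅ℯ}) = (-7, -10/3)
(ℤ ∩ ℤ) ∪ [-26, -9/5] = ℤ ∪ [-26, -9/5]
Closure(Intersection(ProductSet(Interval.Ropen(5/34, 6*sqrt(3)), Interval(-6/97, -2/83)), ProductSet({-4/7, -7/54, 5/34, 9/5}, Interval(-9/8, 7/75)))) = ProductSet({5/34, 9/5}, Interval(-6/97, -2/83))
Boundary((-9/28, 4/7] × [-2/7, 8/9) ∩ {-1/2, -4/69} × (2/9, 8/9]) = {-4/69} × [2/9, 8/9]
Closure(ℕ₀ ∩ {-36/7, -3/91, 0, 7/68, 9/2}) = {0}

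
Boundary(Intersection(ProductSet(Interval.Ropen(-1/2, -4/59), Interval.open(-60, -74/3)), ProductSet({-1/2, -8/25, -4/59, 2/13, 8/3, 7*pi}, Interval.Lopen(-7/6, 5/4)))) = EmptySet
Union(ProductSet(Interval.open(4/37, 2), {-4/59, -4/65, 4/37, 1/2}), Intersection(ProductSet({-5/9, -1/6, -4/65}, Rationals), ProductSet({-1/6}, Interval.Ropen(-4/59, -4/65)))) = Union(ProductSet({-1/6}, Intersection(Interval.Ropen(-4/59, -4/65), Rationals)), ProductSet(Interval.open(4/37, 2), {-4/59, -4/65, 4/37, 1/2}))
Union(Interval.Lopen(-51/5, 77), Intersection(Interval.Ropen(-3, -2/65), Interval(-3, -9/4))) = Interval.Lopen(-51/5, 77)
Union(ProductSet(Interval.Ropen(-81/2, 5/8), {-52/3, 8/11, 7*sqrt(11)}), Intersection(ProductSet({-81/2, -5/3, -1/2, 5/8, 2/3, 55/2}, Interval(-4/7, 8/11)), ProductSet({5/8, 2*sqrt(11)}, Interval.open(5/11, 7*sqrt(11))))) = Union(ProductSet({5/8}, Interval.Lopen(5/11, 8/11)), ProductSet(Interval.Ropen(-81/2, 5/8), {-52/3, 8/11, 7*sqrt(11)}))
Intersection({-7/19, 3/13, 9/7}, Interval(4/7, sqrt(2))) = {9/7}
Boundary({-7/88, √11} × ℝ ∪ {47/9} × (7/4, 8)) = ({-7/88, √11} × ℝ) ∪ ({47/9} × [7/4, 8])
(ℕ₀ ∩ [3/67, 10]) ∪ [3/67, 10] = [3/67, 10] ∪ {1, 2, …, 10}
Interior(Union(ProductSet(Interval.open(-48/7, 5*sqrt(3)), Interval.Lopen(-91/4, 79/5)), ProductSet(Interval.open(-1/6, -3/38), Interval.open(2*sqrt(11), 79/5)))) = ProductSet(Interval.open(-48/7, 5*sqrt(3)), Interval.open(-91/4, 79/5))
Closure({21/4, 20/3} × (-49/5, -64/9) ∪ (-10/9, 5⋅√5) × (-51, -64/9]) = ({-10/9, 5⋅√5} × [-51, -64/9]) ∪ ([-10/9, 5⋅√5] × {-51, -64/9}) ∪ ((-10/9, 5⋅√5) × (-51, -64/9])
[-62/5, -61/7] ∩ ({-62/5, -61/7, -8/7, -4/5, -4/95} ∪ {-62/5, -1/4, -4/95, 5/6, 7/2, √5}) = {-62/5, -61/7}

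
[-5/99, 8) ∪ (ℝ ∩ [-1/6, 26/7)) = [-1/6, 8)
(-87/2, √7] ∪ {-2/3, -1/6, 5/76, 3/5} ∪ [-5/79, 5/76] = (-87/2, √7]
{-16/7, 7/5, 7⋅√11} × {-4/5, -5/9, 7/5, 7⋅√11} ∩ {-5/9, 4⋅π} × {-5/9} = ∅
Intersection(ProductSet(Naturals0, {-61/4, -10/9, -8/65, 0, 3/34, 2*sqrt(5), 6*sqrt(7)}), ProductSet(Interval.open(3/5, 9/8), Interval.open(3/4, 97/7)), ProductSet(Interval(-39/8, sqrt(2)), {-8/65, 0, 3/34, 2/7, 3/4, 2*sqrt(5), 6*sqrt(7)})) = ProductSet(Range(1, 2, 1), {2*sqrt(5)})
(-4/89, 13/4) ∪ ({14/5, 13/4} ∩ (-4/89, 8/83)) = (-4/89, 13/4)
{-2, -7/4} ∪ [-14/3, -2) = [-14/3, -2] ∪ {-7/4}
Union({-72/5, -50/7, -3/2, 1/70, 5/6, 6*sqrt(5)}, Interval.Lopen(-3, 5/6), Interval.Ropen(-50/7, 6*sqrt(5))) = Union({-72/5}, Interval(-50/7, 6*sqrt(5)))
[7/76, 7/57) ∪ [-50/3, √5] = [-50/3, √5]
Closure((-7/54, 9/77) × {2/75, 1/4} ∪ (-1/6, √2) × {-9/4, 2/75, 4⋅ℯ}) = ([-7/54, 9/77] × {2/75, 1/4}) ∪ ([-1/6, √2] × {-9/4, 2/75, 4⋅ℯ})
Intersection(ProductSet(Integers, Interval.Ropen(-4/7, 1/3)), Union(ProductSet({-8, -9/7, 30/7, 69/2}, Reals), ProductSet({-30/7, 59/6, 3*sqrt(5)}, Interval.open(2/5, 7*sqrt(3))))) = ProductSet({-8}, Interval.Ropen(-4/7, 1/3))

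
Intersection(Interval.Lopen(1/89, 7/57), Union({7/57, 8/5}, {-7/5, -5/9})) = {7/57}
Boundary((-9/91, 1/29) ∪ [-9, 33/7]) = {-9, 33/7}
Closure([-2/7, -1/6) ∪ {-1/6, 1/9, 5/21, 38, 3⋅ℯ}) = [-2/7, -1/6] ∪ {1/9, 5/21, 38, 3⋅ℯ}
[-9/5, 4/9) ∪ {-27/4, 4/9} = {-27/4} ∪ [-9/5, 4/9]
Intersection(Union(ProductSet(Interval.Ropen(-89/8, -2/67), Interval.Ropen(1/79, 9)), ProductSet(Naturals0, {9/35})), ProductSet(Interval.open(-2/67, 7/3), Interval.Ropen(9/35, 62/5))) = ProductSet(Range(0, 3, 1), {9/35})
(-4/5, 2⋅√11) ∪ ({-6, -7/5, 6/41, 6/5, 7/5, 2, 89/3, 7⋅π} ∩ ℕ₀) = (-4/5, 2⋅√11)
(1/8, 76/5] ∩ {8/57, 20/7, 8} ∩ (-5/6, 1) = {8/57}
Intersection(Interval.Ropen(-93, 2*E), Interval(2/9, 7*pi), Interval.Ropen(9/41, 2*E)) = Interval.Ropen(2/9, 2*E)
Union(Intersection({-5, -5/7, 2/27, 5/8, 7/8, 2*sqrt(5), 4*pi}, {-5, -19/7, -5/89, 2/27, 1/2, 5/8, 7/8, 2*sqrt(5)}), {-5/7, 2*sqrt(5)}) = {-5, -5/7, 2/27, 5/8, 7/8, 2*sqrt(5)}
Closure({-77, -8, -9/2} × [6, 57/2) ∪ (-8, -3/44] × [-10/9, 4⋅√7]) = ({-77, -8, -9/2} × [6, 57/2]) ∪ ([-8, -3/44] × [-10/9, 4⋅√7])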